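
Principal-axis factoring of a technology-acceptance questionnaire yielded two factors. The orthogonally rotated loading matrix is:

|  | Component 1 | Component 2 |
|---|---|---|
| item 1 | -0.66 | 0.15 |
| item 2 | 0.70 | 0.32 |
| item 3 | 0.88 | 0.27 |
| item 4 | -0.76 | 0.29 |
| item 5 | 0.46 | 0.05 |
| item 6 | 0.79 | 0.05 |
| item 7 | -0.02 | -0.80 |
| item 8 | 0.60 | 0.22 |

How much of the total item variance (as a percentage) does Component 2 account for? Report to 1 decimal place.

SS loadings for Component 2 = 0.15² + 0.32² + 0.27² + 0.29² + 0.05² + 0.05² + (-0.80)² + 0.22² = 0.9753
With 8 standardized items, total variance = 8. Proportion = 0.9753/8 = 0.1219 → 12.19%.

12.2%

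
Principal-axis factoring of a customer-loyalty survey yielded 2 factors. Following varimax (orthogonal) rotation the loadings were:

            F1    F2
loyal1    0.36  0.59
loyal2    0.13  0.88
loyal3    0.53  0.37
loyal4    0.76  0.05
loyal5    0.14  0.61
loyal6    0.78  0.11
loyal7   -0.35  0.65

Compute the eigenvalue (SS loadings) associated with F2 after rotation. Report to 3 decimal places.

2.069

SS loadings for F2 = 0.59² + 0.88² + 0.37² + 0.05² + 0.61² + 0.11² + 0.65² = 0.3481 + 0.7744 + 0.1369 + 0.0025 + 0.3721 + 0.0121 + 0.4225 = 2.0686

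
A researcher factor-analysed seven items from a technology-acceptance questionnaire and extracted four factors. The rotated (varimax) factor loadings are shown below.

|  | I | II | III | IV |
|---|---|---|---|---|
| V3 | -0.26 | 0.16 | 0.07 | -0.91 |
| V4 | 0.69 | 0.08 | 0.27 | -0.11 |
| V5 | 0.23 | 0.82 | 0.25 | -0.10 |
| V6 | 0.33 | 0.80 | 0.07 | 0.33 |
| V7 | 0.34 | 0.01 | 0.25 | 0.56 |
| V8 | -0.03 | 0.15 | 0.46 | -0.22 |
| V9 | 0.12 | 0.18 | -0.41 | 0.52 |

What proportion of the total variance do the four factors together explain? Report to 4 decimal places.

Communalities: 0.9262, 0.5675, 0.7978, 0.8627, 0.4918, 0.2834, 0.4853; Σh² = 4.4147.
Total variance with 7 standardized items is 7, so the solution explains 4.4147/7 = 0.6307.

0.6307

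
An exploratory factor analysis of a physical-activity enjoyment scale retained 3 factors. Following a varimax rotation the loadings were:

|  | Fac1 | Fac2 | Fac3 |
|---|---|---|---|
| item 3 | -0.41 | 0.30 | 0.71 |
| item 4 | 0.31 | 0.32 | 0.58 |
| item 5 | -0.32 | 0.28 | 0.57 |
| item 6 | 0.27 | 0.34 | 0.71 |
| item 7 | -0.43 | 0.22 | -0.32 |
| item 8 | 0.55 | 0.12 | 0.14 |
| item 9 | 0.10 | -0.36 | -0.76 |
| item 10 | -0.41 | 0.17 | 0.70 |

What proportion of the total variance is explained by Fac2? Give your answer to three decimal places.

SS loadings for Fac2 = 0.30² + 0.32² + 0.28² + 0.34² + 0.22² + 0.12² + (-0.36)² + 0.17² = 0.6077
Proportion of variance = 0.6077 / 8 = 0.0760.

0.076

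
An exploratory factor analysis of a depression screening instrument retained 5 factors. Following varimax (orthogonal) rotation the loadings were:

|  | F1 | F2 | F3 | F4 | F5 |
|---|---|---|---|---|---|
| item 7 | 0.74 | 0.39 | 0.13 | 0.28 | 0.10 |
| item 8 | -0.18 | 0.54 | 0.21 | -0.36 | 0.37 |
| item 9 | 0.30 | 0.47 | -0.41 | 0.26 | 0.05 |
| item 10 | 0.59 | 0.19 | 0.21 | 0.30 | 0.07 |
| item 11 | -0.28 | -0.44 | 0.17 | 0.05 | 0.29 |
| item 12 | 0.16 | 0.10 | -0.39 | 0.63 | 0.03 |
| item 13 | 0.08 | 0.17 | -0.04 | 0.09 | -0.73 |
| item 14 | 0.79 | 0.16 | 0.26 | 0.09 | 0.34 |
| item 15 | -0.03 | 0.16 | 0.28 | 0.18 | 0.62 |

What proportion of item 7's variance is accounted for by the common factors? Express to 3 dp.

0.805

h² = 0.74² + 0.39² + 0.13² + 0.28² + 0.10² = 0.5476 + 0.1521 + 0.0169 + 0.0784 + 0.0100 = 0.8050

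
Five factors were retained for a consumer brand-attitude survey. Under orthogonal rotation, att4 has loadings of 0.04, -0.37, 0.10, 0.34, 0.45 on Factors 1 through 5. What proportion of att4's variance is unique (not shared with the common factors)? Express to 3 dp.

h² = 0.04² + (-0.37)² + 0.10² + 0.34² + 0.45² = 0.0016 + 0.1369 + 0.0100 + 0.1156 + 0.2025 = 0.4666
Uniqueness u² = 1 − h² = 1 − 0.4666 = 0.5334

0.533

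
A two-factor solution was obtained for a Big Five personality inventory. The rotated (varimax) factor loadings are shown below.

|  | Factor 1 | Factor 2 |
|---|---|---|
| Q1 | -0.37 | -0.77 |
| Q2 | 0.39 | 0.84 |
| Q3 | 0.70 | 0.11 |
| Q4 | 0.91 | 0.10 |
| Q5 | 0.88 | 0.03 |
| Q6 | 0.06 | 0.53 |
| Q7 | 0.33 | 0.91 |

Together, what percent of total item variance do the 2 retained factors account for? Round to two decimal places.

70.35%

SS loadings by factor: 2.4940, 2.4305; total = 4.9245.
Total variance with 7 standardized items is 7, so the solution explains 4.9245/7 = 0.7035 = 70.35%.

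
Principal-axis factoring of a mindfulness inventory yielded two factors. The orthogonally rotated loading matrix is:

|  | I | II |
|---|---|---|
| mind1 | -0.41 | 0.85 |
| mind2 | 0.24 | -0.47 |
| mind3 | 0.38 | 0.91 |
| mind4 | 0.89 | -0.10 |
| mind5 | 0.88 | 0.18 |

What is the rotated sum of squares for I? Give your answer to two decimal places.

SS loadings for I = (-0.41)² + 0.24² + 0.38² + 0.89² + 0.88² = 0.1681 + 0.0576 + 0.1444 + 0.7921 + 0.7744 = 1.9366

1.94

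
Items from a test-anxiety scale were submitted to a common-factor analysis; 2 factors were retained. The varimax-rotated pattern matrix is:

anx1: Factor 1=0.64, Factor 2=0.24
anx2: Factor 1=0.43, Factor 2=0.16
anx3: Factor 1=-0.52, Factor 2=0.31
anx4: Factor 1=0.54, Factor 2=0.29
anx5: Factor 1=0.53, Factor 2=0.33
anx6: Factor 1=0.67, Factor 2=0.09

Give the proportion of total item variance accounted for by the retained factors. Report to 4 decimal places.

0.3778

SS loadings by factor: 1.8863, 0.3804; total = 2.2667.
Total variance with 6 standardized items is 6, so the solution explains 2.2667/6 = 0.3778.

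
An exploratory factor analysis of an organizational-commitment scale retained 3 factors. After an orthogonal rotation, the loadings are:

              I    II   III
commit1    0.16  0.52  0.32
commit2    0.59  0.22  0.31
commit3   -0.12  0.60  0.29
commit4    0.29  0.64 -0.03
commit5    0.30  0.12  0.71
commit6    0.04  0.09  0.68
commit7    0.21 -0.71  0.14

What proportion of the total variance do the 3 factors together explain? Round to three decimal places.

0.499

SS loadings by factor: 0.6079, 1.6150, 1.2696; total = 3.4925.
Total variance with 7 standardized items is 7, so the solution explains 3.4925/7 = 0.4989.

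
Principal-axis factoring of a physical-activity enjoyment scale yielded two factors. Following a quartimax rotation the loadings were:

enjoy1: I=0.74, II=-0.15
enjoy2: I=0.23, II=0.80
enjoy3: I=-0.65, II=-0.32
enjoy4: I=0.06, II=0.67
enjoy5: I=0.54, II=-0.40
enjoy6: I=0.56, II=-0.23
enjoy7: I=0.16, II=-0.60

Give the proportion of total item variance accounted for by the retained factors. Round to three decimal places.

0.492

SS loadings by factor: 1.6574, 1.7867; total = 3.4441.
Total variance with 7 standardized items is 7, so the solution explains 3.4441/7 = 0.4920.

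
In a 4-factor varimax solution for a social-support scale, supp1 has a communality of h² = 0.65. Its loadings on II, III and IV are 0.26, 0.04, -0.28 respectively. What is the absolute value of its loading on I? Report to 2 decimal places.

0.71

Under orthogonal rotation h² = Σλ², so λ_I² = h² − (0.1476) = 0.65 − 0.1476 = 0.5024.
|λ| = √0.5024 = 0.7088.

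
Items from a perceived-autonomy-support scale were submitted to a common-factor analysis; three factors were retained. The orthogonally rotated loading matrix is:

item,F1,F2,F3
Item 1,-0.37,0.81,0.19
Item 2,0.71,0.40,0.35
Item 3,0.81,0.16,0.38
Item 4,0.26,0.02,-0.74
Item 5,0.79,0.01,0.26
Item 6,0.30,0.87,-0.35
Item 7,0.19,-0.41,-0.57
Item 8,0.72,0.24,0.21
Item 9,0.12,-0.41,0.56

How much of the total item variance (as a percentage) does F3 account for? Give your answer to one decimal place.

19.1%

SS loadings for F3 = 0.19² + 0.35² + 0.38² + (-0.74)² + 0.26² + (-0.35)² + (-0.57)² + 0.21² + 0.56² = 1.7233
With 9 standardized items, total variance = 9. Proportion = 1.7233/9 = 0.1915 → 19.15%.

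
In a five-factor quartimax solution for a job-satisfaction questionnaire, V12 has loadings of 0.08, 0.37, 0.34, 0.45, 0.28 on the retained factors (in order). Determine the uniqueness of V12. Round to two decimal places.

0.46

h² = 0.08² + 0.37² + 0.34² + 0.45² + 0.28² = 0.0064 + 0.1369 + 0.1156 + 0.2025 + 0.0784 = 0.5398
Uniqueness u² = 1 − h² = 1 − 0.5398 = 0.4602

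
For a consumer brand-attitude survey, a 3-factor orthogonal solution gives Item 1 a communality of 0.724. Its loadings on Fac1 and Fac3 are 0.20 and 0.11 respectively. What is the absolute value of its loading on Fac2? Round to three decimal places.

0.820

Under orthogonal rotation h² = Σλ², so λ_Fac2² = h² − (0.0521) = 0.724 − 0.0521 = 0.6719.
|λ| = √0.6719 = 0.8197.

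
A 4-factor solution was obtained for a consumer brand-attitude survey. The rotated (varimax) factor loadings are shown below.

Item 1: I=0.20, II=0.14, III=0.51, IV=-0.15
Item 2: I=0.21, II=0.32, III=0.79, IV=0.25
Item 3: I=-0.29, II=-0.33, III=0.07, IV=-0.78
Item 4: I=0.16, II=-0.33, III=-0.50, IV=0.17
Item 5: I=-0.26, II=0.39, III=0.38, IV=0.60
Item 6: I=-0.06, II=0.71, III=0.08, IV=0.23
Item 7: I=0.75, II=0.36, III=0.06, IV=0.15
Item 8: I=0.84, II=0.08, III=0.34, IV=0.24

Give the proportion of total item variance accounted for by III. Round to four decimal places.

SS loadings for III = 0.51² + 0.79² + 0.07² + (-0.50)² + 0.38² + 0.08² + 0.06² + 0.34² = 1.4091
Proportion of variance = 1.4091 / 8 = 0.1761.

0.1761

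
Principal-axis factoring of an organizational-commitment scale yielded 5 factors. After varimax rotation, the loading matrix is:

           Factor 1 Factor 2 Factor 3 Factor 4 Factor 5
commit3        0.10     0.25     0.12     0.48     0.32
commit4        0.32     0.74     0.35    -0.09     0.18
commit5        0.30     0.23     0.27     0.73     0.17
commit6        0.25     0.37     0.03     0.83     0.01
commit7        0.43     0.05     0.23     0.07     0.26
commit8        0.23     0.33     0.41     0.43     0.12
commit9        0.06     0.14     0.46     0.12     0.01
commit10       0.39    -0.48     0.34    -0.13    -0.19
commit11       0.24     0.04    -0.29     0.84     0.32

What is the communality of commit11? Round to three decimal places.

h² = 0.24² + 0.04² + (-0.29)² + 0.84² + 0.32² = 0.0576 + 0.0016 + 0.0841 + 0.7056 + 0.1024 = 0.9513

0.951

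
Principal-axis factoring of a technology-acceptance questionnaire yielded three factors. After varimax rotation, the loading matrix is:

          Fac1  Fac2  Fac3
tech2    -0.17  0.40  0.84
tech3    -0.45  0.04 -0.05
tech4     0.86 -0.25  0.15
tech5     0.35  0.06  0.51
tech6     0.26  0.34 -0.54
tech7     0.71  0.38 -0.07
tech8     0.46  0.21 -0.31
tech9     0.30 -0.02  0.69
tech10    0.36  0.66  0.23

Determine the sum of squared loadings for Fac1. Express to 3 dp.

SS loadings for Fac1 = (-0.17)² + (-0.45)² + 0.86² + 0.35² + 0.26² + 0.71² + 0.46² + 0.30² + 0.36² = 0.0289 + 0.2025 + 0.7396 + 0.1225 + 0.0676 + 0.5041 + 0.2116 + 0.0900 + 0.1296 = 2.0964

2.096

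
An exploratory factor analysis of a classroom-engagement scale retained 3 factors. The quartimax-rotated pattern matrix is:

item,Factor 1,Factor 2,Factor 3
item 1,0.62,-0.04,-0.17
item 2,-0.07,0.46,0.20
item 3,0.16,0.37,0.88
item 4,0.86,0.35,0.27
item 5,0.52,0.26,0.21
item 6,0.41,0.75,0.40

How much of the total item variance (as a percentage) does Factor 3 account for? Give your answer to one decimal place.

18.7%

SS loadings for Factor 3 = (-0.17)² + 0.20² + 0.88² + 0.27² + 0.21² + 0.40² = 1.1203
With 6 standardized items, total variance = 6. Proportion = 1.1203/6 = 0.1867 → 18.67%.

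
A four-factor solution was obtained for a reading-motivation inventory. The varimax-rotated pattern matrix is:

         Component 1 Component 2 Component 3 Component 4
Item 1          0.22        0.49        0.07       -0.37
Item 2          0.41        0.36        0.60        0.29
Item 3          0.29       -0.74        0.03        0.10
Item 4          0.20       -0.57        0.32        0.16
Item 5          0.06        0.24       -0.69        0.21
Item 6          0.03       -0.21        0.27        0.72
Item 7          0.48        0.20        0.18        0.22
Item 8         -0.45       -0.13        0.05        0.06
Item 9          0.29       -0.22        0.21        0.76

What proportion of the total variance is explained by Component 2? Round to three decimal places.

SS loadings for Component 2 = 0.49² + 0.36² + (-0.74)² + (-0.57)² + 0.24² + (-0.21)² + 0.20² + (-0.13)² + (-0.22)² = 1.4492
Proportion of variance = 1.4492 / 9 = 0.1610.

0.161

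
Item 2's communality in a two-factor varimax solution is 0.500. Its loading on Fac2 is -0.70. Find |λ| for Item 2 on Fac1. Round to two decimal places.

Under orthogonal rotation h² = Σλ², so λ_Fac1² = h² − (0.4900) = 0.500 − 0.4900 = 0.0100.
|λ| = √0.0100 = 0.1000.

0.10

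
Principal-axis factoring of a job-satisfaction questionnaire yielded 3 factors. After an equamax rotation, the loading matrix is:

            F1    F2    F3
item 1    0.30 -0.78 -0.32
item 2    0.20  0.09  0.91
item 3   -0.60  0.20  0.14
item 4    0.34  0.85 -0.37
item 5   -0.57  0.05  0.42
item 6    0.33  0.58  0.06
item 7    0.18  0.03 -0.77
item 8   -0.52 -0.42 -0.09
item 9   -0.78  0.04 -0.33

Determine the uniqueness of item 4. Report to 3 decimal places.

h² = 0.34² + 0.85² + (-0.37)² = 0.1156 + 0.7225 + 0.1369 = 0.9750
Uniqueness u² = 1 − h² = 1 − 0.9750 = 0.0250

0.025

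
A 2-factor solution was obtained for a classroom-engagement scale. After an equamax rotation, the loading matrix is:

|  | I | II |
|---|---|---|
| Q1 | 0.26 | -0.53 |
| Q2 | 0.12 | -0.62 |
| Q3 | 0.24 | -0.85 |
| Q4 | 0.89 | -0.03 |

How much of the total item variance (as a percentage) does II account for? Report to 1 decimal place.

SS loadings for II = (-0.53)² + (-0.62)² + (-0.85)² + (-0.03)² = 1.3887
With 4 standardized items, total variance = 4. Proportion = 1.3887/4 = 0.3472 → 34.72%.

34.7%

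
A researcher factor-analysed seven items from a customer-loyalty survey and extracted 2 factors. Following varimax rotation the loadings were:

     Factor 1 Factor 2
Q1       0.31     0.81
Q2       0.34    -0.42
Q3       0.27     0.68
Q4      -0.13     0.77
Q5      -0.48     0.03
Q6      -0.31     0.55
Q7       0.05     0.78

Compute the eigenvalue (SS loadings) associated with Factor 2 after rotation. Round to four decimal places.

2.7996

SS loadings for Factor 2 = 0.81² + (-0.42)² + 0.68² + 0.77² + 0.03² + 0.55² + 0.78² = 0.6561 + 0.1764 + 0.4624 + 0.5929 + 0.0009 + 0.3025 + 0.6084 = 2.7996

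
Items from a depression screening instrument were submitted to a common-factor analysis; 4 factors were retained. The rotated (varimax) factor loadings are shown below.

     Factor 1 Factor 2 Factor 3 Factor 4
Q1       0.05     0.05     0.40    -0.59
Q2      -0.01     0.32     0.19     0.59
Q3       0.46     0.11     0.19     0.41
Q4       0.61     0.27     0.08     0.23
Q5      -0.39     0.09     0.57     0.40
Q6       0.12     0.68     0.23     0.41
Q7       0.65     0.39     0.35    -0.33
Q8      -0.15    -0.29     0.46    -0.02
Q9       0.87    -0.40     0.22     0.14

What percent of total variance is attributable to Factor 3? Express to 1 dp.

11.1%

SS loadings for Factor 3 = 0.40² + 0.19² + 0.19² + 0.08² + 0.57² + 0.23² + 0.35² + 0.46² + 0.22² = 0.9989
With 9 standardized items, total variance = 9. Proportion = 0.9989/9 = 0.1110 → 11.10%.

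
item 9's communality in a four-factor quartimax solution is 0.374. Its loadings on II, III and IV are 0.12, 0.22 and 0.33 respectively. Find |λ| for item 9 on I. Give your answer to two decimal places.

0.45

Under orthogonal rotation h² = Σλ², so λ_I² = h² − (0.1717) = 0.374 − 0.1717 = 0.2023.
|λ| = √0.2023 = 0.4498.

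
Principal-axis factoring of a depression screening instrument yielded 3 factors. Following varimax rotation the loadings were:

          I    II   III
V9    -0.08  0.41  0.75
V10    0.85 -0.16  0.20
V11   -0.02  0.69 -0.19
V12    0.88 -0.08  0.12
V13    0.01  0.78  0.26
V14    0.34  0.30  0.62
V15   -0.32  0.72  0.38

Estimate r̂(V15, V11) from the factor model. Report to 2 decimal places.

0.43

r̂ = Σ λ_i·λ_j across factors = (-0.32)(-0.02) + (0.72)(0.69) + (0.38)(-0.19)
  = +0.0064 +0.4968 -0.0722 = 0.4310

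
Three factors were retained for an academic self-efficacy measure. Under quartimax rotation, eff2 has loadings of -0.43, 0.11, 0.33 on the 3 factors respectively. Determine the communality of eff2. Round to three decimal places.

0.306

h² = (-0.43)² + 0.11² + 0.33² = 0.1849 + 0.0121 + 0.1089 = 0.3059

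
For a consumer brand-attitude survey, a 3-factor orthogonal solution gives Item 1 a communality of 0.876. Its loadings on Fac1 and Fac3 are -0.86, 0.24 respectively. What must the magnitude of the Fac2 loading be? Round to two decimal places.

Under orthogonal rotation h² = Σλ², so λ_Fac2² = h² − (0.7972) = 0.876 − 0.7972 = 0.0788.
|λ| = √0.0788 = 0.2807.

0.28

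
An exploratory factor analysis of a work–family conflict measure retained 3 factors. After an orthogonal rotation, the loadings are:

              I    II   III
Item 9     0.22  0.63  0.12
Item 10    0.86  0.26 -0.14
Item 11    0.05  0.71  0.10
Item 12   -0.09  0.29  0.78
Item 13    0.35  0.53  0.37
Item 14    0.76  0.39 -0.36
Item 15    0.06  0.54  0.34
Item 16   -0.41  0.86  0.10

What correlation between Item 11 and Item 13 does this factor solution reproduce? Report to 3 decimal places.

r̂ = Σ λ_i·λ_j across factors = (0.05)(0.35) + (0.71)(0.53) + (0.10)(0.37)
  = +0.0175 +0.3763 +0.0370 = 0.4308

0.431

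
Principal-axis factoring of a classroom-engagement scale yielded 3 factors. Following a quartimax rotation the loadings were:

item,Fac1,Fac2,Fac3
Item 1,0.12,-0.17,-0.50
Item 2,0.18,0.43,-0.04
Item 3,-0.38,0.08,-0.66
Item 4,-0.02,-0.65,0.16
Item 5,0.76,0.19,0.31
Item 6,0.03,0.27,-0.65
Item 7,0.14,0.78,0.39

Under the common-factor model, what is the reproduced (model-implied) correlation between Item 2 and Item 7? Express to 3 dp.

0.345

r̂ = Σ λ_i·λ_j across factors = (0.18)(0.14) + (0.43)(0.78) + (-0.04)(0.39)
  = +0.0252 +0.3354 -0.0156 = 0.3450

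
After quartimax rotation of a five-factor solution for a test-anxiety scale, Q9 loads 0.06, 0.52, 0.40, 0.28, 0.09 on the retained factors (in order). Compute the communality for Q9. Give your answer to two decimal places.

0.52

h² = 0.06² + 0.52² + 0.40² + 0.28² + 0.09² = 0.0036 + 0.2704 + 0.1600 + 0.0784 + 0.0081 = 0.5205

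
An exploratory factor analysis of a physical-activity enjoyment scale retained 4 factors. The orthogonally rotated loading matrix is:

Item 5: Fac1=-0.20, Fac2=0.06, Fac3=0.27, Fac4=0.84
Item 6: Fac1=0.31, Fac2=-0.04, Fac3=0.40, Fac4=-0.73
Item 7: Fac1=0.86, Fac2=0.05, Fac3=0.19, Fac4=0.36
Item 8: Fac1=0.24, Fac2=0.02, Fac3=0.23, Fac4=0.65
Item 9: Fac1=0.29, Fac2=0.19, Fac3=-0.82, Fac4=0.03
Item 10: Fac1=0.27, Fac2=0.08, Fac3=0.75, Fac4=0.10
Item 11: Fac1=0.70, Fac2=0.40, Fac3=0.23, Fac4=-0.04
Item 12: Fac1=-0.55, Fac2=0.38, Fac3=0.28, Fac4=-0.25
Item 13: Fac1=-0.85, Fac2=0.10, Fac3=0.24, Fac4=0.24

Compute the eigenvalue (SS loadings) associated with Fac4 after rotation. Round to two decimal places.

SS loadings for Fac4 = 0.84² + (-0.73)² + 0.36² + 0.65² + 0.03² + 0.10² + (-0.04)² + (-0.25)² + 0.24² = 0.7056 + 0.5329 + 0.1296 + 0.4225 + 0.0009 + 0.0100 + 0.0016 + 0.0625 + 0.0576 = 1.9232

1.92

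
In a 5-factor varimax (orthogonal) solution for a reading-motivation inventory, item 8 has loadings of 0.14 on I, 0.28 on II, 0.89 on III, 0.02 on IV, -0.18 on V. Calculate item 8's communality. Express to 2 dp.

h² = 0.14² + 0.28² + 0.89² + 0.02² + (-0.18)² = 0.0196 + 0.0784 + 0.7921 + 0.0004 + 0.0324 = 0.9229

0.92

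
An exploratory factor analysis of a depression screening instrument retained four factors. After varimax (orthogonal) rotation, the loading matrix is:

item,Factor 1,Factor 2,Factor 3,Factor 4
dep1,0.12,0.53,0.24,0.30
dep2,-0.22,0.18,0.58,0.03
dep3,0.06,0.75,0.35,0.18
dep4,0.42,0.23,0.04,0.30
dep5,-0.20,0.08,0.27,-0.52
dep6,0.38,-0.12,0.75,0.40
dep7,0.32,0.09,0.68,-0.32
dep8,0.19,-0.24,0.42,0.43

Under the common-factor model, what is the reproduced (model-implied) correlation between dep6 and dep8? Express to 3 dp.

r̂ = Σ λ_i·λ_j across factors = (0.38)(0.19) + (-0.12)(-0.24) + (0.75)(0.42) + (0.40)(0.43)
  = +0.0722 +0.0288 +0.3150 +0.1720 = 0.5880

0.588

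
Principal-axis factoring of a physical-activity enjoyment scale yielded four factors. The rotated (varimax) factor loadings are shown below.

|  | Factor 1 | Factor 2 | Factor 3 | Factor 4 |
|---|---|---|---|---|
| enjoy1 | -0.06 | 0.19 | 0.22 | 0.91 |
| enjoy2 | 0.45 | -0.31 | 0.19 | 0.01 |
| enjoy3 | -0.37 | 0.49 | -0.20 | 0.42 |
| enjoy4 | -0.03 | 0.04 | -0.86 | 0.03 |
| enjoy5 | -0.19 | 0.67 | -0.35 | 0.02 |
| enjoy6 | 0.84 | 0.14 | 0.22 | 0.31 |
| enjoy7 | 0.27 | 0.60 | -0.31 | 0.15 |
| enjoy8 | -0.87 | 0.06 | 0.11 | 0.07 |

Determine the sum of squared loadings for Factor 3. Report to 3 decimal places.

1.143

SS loadings for Factor 3 = 0.22² + 0.19² + (-0.20)² + (-0.86)² + (-0.35)² + 0.22² + (-0.31)² + 0.11² = 0.0484 + 0.0361 + 0.0400 + 0.7396 + 0.1225 + 0.0484 + 0.0961 + 0.0121 = 1.1432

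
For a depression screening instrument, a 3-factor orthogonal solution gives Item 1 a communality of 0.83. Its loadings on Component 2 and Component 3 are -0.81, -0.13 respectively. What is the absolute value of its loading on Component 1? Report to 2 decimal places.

0.40

Under orthogonal rotation h² = Σλ², so λ_Component 1² = h² − (0.6730) = 0.83 − 0.6730 = 0.1570.
|λ| = √0.1570 = 0.3962.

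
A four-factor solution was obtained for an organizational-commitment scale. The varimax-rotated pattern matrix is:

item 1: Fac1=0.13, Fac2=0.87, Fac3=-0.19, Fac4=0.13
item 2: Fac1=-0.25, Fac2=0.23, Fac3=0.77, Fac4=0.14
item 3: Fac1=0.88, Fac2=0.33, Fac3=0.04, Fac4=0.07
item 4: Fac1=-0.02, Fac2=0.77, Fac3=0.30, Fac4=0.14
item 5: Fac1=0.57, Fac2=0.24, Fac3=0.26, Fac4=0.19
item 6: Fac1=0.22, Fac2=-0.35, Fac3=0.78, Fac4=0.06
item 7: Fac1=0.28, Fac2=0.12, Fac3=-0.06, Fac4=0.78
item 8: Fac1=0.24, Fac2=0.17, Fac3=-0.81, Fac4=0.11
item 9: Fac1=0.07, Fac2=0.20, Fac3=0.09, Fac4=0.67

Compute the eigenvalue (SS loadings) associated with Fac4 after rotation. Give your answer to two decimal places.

1.17

SS loadings for Fac4 = 0.13² + 0.14² + 0.07² + 0.14² + 0.19² + 0.06² + 0.78² + 0.11² + 0.67² = 0.0169 + 0.0196 + 0.0049 + 0.0196 + 0.0361 + 0.0036 + 0.6084 + 0.0121 + 0.4489 = 1.1701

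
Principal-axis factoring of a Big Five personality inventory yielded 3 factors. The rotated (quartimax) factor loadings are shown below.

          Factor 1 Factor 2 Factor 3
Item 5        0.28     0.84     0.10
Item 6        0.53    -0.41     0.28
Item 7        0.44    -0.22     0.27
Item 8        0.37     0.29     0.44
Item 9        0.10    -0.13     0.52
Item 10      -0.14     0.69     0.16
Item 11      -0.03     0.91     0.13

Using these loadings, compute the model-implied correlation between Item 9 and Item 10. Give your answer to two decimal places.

r̂ = Σ λ_i·λ_j across factors = (0.10)(-0.14) + (-0.13)(0.69) + (0.52)(0.16)
  = -0.0140 -0.0897 +0.0832 = -0.0205

-0.02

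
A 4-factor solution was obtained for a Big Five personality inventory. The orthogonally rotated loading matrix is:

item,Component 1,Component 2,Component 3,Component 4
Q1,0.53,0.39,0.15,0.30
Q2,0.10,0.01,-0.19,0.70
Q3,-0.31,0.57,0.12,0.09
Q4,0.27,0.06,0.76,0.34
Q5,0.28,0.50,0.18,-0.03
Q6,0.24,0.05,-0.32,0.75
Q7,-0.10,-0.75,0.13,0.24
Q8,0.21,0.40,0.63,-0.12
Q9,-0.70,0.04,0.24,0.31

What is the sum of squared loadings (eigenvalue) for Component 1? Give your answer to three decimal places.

1.140

SS loadings for Component 1 = 0.53² + 0.10² + (-0.31)² + 0.27² + 0.28² + 0.24² + (-0.10)² + 0.21² + (-0.70)² = 0.2809 + 0.0100 + 0.0961 + 0.0729 + 0.0784 + 0.0576 + 0.0100 + 0.0441 + 0.4900 = 1.1400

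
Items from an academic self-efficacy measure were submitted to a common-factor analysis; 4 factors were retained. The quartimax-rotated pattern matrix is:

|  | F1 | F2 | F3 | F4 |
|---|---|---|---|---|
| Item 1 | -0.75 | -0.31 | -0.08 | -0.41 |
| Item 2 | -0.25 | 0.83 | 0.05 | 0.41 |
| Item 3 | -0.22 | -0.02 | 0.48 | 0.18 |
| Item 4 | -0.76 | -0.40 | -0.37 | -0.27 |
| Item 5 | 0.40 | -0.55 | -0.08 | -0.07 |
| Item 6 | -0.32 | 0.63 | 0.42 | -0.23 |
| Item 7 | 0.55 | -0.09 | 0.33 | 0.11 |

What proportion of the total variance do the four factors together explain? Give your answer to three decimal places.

0.664

Communalities: 0.8331, 0.9220, 0.3116, 0.9474, 0.4738, 0.7286, 0.4316; Σh² = 4.6481.
Total variance with 7 standardized items is 7, so the solution explains 4.6481/7 = 0.6640.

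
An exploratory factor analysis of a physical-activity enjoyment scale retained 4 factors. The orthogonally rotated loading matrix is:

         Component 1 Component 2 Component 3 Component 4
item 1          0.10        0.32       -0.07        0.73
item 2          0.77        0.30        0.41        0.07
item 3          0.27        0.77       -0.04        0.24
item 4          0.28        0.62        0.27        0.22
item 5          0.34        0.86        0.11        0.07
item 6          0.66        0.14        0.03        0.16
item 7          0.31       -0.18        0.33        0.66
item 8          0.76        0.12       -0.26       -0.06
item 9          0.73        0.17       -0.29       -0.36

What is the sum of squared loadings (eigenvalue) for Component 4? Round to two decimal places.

SS loadings for Component 4 = 0.73² + 0.07² + 0.24² + 0.22² + 0.07² + 0.16² + 0.66² + (-0.06)² + (-0.36)² = 0.5329 + 0.0049 + 0.0576 + 0.0484 + 0.0049 + 0.0256 + 0.4356 + 0.0036 + 0.1296 = 1.2431

1.24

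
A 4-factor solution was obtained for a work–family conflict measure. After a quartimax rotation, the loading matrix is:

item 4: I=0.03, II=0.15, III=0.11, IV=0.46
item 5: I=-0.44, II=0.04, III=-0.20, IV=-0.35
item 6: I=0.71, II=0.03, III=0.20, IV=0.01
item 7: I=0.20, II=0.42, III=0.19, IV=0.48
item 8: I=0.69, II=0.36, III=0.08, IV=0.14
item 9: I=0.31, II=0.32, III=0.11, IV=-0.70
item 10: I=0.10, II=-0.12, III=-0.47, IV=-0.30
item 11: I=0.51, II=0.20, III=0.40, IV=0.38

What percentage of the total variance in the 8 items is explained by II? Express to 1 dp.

SS loadings for II = 0.15² + 0.04² + 0.03² + 0.42² + 0.36² + 0.32² + (-0.12)² + 0.20² = 0.4878
With 8 standardized items, total variance = 8. Proportion = 0.4878/8 = 0.0610 → 6.10%.

6.1%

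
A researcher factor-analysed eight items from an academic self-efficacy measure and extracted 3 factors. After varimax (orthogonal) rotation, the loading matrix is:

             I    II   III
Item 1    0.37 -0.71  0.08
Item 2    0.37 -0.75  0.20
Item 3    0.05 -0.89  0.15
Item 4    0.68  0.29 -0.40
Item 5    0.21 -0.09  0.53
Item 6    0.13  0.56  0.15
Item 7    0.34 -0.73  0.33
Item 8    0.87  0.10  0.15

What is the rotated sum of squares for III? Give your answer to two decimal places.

SS loadings for III = 0.08² + 0.20² + 0.15² + (-0.40)² + 0.53² + 0.15² + 0.33² + 0.15² = 0.0064 + 0.0400 + 0.0225 + 0.1600 + 0.2809 + 0.0225 + 0.1089 + 0.0225 = 0.6637

0.66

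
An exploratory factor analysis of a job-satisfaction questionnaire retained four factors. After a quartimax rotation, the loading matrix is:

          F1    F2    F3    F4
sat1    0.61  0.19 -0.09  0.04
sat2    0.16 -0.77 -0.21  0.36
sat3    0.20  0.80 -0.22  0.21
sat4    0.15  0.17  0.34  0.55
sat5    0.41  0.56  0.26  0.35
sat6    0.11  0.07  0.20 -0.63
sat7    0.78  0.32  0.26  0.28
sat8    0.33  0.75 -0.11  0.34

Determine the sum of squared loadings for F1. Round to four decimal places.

SS loadings for F1 = 0.61² + 0.16² + 0.20² + 0.15² + 0.41² + 0.11² + 0.78² + 0.33² = 0.3721 + 0.0256 + 0.0400 + 0.0225 + 0.1681 + 0.0121 + 0.6084 + 0.1089 = 1.3577

1.3577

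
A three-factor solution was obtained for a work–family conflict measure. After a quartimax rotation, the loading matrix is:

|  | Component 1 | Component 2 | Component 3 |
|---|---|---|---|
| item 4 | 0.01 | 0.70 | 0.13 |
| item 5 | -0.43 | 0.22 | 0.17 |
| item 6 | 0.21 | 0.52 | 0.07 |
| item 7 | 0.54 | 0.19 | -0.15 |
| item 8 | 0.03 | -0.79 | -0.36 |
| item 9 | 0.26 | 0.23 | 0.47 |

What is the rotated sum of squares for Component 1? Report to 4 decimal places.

SS loadings for Component 1 = 0.01² + (-0.43)² + 0.21² + 0.54² + 0.03² + 0.26² = 0.0001 + 0.1849 + 0.0441 + 0.2916 + 0.0009 + 0.0676 = 0.5892

0.5892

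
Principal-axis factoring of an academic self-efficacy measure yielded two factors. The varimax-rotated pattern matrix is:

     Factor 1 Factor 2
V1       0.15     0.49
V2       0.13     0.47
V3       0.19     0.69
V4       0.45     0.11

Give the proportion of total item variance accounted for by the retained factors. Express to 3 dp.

SS loadings by factor: 0.2780, 0.9492; total = 1.2272.
Total variance with 4 standardized items is 4, so the solution explains 1.2272/4 = 0.3068.

0.307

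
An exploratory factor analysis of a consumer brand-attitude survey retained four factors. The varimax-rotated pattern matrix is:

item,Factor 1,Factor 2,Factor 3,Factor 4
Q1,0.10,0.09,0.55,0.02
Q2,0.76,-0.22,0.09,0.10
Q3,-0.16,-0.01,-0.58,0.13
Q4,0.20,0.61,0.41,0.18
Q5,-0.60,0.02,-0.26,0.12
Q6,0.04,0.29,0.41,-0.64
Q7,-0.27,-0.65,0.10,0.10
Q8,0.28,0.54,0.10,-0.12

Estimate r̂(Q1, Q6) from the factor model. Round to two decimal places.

0.24

r̂ = Σ λ_i·λ_j across factors = (0.10)(0.04) + (0.09)(0.29) + (0.55)(0.41) + (0.02)(-0.64)
  = +0.0040 +0.0261 +0.2255 -0.0128 = 0.2428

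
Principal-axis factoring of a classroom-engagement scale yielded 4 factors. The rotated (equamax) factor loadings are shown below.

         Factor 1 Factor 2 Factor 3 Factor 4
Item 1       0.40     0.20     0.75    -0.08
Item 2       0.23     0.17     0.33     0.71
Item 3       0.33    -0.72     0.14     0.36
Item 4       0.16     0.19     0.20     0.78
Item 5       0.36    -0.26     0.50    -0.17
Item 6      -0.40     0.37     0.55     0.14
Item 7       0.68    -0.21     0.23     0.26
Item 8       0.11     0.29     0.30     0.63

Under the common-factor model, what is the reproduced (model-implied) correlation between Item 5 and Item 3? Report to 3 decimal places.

r̂ = Σ λ_i·λ_j across factors = (0.36)(0.33) + (-0.26)(-0.72) + (0.50)(0.14) + (-0.17)(0.36)
  = +0.1188 +0.1872 +0.0700 -0.0612 = 0.3148

0.315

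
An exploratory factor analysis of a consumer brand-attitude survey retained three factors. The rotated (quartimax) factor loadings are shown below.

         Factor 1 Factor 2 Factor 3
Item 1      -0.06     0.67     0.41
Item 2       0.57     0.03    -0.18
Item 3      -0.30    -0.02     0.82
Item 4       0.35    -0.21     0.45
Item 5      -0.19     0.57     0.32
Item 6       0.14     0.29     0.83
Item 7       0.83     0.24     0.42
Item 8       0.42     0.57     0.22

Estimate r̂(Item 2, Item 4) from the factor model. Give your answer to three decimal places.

r̂ = Σ λ_i·λ_j across factors = (0.57)(0.35) + (0.03)(-0.21) + (-0.18)(0.45)
  = +0.1995 -0.0063 -0.0810 = 0.1122

0.112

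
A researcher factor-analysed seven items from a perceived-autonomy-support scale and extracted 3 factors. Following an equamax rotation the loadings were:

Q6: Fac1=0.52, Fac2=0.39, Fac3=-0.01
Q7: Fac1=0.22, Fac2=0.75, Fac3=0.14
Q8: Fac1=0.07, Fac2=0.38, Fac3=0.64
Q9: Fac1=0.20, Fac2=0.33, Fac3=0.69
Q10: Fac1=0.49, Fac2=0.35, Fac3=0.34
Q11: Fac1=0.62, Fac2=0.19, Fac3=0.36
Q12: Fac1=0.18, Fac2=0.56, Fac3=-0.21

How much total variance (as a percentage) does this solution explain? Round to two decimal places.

52.22%

SS loadings by factor: 1.0206, 1.4401, 1.1947; total = 3.6554.
Total variance with 7 standardized items is 7, so the solution explains 3.6554/7 = 0.5222 = 52.22%.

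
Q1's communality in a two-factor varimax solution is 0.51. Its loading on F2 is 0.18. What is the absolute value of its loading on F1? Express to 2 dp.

Under orthogonal rotation h² = Σλ², so λ_F1² = h² − (0.0324) = 0.51 − 0.0324 = 0.4776.
|λ| = √0.4776 = 0.6911.

0.69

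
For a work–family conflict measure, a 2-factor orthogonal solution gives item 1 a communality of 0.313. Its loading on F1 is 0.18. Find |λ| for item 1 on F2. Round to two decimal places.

0.53

Under orthogonal rotation h² = Σλ², so λ_F2² = h² − (0.0324) = 0.313 − 0.0324 = 0.2806.
|λ| = √0.2806 = 0.5297.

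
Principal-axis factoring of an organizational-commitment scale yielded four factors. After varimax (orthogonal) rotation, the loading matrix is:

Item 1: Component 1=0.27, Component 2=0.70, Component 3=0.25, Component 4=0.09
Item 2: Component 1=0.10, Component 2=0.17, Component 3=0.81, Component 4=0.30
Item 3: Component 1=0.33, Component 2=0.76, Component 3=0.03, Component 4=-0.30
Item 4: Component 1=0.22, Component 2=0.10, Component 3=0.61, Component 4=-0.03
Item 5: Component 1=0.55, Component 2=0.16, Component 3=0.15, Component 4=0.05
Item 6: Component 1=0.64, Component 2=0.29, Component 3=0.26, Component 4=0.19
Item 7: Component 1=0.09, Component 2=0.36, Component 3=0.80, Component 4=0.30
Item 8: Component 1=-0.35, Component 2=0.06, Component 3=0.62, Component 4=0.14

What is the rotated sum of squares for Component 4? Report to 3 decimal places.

0.337

SS loadings for Component 4 = 0.09² + 0.30² + (-0.30)² + (-0.03)² + 0.05² + 0.19² + 0.30² + 0.14² = 0.0081 + 0.0900 + 0.0900 + 0.0009 + 0.0025 + 0.0361 + 0.0900 + 0.0196 = 0.3372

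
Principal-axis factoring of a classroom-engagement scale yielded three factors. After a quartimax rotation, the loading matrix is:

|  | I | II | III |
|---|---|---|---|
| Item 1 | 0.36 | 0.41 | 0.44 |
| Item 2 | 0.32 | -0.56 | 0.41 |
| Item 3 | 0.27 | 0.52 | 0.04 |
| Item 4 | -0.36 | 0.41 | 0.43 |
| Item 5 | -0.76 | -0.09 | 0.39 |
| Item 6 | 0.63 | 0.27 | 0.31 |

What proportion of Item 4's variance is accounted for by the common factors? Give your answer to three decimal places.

h² = (-0.36)² + 0.41² + 0.43² = 0.1296 + 0.1681 + 0.1849 = 0.4826

0.483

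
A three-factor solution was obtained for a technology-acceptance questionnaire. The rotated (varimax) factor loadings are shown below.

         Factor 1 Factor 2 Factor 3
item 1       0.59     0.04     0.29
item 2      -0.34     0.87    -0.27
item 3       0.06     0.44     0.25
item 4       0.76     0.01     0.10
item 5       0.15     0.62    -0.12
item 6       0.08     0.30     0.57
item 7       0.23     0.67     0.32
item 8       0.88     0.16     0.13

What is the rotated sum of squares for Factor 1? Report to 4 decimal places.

1.9011

SS loadings for Factor 1 = 0.59² + (-0.34)² + 0.06² + 0.76² + 0.15² + 0.08² + 0.23² + 0.88² = 0.3481 + 0.1156 + 0.0036 + 0.5776 + 0.0225 + 0.0064 + 0.0529 + 0.7744 = 1.9011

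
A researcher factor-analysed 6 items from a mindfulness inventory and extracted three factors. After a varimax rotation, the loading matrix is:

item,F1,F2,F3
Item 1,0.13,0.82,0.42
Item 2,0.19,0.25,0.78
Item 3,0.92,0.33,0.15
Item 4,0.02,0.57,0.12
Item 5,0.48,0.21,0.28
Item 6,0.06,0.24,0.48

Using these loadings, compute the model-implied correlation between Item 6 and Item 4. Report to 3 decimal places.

r̂ = Σ λ_i·λ_j across factors = (0.06)(0.02) + (0.24)(0.57) + (0.48)(0.12)
  = +0.0012 +0.1368 +0.0576 = 0.1956

0.196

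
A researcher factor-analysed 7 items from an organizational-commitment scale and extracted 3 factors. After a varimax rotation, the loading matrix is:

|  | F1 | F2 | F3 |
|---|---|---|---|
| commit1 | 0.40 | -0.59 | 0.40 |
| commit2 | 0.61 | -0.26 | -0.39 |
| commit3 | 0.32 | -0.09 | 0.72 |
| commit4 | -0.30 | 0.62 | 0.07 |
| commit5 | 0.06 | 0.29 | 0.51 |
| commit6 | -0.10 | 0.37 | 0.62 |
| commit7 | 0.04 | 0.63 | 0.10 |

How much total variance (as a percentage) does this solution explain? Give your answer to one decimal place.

SS loadings by factor: 0.7397, 1.4261, 1.4899; total = 3.6557.
Total variance with 7 standardized items is 7, so the solution explains 3.6557/7 = 0.5222 = 52.22%.

52.2%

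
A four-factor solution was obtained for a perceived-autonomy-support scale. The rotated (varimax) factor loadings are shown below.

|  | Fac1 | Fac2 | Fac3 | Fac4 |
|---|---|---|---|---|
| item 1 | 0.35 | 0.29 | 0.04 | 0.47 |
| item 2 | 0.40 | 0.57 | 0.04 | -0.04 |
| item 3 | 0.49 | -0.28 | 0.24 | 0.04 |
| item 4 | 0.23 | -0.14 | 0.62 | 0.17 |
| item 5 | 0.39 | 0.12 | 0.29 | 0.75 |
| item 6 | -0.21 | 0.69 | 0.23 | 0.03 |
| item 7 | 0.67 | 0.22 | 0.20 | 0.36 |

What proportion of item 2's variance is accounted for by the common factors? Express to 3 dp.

h² = 0.40² + 0.57² + 0.04² + (-0.04)² = 0.1600 + 0.3249 + 0.0016 + 0.0016 = 0.4881

0.488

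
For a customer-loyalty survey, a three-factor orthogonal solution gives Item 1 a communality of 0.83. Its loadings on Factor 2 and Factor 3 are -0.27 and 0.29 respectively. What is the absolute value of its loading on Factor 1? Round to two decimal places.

0.82

Under orthogonal rotation h² = Σλ², so λ_Factor 1² = h² − (0.1570) = 0.83 − 0.1570 = 0.6730.
|λ| = √0.6730 = 0.8204.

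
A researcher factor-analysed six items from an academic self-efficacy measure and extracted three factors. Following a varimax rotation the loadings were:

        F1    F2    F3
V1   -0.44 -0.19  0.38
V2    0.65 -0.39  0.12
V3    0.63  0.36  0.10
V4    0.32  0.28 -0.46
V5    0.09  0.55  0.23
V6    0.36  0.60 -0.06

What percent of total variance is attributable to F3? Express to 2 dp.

SS loadings for F3 = 0.38² + 0.12² + 0.10² + (-0.46)² + 0.23² + (-0.06)² = 0.4369
With 6 standardized items, total variance = 6. Proportion = 0.4369/6 = 0.0728 → 7.28%.

7.28%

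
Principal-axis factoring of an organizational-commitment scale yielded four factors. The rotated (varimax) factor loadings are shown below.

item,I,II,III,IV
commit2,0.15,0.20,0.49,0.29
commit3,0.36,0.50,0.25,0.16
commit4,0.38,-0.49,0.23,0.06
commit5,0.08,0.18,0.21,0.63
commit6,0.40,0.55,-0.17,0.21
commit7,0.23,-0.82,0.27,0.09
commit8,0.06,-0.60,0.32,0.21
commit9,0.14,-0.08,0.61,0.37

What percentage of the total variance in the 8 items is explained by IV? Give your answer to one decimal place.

SS loadings for IV = 0.29² + 0.16² + 0.06² + 0.63² + 0.21² + 0.09² + 0.21² + 0.37² = 0.7434
With 8 standardized items, total variance = 8. Proportion = 0.7434/8 = 0.0929 → 9.29%.

9.3%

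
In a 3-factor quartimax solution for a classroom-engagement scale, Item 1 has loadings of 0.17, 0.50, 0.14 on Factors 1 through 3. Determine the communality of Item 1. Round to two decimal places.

h² = 0.17² + 0.50² + 0.14² = 0.0289 + 0.2500 + 0.0196 = 0.2985

0.30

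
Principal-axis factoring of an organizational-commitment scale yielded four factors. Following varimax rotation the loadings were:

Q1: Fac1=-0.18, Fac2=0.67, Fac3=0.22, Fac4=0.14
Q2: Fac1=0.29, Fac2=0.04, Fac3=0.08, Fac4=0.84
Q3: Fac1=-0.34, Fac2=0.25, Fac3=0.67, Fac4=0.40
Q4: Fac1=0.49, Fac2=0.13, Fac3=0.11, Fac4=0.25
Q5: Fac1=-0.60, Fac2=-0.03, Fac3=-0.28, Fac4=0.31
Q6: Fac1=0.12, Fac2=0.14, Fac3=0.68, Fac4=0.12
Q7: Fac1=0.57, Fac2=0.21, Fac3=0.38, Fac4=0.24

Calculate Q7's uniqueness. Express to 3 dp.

0.429

h² = 0.57² + 0.21² + 0.38² + 0.24² = 0.3249 + 0.0441 + 0.1444 + 0.0576 = 0.5710
Uniqueness u² = 1 − h² = 1 − 0.5710 = 0.4290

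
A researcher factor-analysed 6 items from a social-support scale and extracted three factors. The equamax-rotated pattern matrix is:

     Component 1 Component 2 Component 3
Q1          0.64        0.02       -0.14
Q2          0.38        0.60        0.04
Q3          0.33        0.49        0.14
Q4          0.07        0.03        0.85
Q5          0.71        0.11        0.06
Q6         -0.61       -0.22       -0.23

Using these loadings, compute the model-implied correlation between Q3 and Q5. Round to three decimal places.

0.297

r̂ = Σ λ_i·λ_j across factors = (0.33)(0.71) + (0.49)(0.11) + (0.14)(0.06)
  = +0.2343 +0.0539 +0.0084 = 0.2966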